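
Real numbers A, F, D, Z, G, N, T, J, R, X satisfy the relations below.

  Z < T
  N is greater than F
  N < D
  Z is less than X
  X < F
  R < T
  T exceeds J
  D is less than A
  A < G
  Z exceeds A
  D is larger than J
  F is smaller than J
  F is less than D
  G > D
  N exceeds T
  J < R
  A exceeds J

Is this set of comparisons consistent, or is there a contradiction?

inconsistent

We have A < Z stated directly, yet also Z < X < F < J < R < T < N < D < A by chaining the others — so Z < A. Contradiction.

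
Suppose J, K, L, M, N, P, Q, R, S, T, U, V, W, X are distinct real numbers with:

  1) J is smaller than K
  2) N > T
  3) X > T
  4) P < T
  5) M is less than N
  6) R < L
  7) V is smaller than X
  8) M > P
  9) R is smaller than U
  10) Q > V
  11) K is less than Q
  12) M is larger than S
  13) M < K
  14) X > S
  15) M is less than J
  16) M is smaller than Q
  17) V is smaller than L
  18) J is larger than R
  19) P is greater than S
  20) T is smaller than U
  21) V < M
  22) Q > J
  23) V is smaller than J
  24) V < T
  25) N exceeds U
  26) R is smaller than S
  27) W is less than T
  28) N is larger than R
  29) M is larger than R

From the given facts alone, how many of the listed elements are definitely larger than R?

Directly above R: S, M, J, L, U, N.
One step further: P, X, K, Q (10 so far).
One step further: T (11 so far).
Nothing else is reachable above R; 11 in all.

11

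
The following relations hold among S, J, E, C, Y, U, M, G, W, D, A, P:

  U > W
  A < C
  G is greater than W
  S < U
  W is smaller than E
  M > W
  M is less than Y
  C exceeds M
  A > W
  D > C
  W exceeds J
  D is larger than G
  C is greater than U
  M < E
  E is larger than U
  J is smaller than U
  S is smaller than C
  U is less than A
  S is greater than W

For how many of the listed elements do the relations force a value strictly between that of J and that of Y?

Chaining upward from J reaches: W, S, M, G, U, A, E, C, D.
Chaining downward from Y reaches: W, M.
Strictly between J and Y are those in both lists: W, M — 2 elements.

2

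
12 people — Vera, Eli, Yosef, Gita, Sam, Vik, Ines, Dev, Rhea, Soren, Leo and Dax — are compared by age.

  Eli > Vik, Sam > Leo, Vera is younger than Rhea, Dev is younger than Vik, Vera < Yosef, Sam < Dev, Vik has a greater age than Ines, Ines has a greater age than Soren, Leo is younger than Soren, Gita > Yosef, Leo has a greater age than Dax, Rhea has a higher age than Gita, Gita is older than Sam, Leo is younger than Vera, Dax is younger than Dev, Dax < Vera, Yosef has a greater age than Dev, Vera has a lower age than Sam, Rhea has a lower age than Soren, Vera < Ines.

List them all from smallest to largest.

Dax < Leo < Vera < Sam < Dev < Yosef < Gita < Rhea < Soren < Ines < Vik < Eli

Nothing is placed below Dax, so it is least; from there Dax < Leo; Leo < Vera; Vera < Sam; Sam < Dev; Dev < Yosef; Yosef < Gita; Gita < Rhea; Rhea < Soren; Soren < Ines; Ines < Vik; Vik < Eli, each given directly.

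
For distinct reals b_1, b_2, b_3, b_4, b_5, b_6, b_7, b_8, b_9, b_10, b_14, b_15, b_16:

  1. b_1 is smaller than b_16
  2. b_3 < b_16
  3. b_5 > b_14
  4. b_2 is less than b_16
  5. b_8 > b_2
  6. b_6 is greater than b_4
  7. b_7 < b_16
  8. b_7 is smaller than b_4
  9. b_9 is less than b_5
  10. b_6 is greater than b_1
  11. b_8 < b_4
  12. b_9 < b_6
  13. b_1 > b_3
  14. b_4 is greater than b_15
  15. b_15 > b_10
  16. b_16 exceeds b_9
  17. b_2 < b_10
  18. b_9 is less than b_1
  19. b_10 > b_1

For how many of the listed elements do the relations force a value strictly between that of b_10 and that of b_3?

1

The relations place b_3 below b_10. An element lies strictly between them when it is forced above b_3 and also forced below b_10.
Above b_3: {b_1, b_15, b_4, b_6, b_16}. Below b_10: {b_9, b_2, b_1}.
Intersection: {b_1} — 1.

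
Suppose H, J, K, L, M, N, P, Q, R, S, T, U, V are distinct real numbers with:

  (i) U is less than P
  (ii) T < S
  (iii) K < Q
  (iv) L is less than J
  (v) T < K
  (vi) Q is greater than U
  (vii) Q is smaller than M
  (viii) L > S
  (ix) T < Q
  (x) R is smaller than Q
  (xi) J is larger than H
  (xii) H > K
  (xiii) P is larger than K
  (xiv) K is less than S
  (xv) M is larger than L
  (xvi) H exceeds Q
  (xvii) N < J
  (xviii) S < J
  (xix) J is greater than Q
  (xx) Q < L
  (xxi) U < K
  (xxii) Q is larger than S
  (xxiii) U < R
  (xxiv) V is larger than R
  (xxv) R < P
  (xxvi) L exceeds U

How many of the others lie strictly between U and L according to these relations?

4

The relations place U below L. An element lies strictly between them when it is forced above U and also forced below L.
Above U: {K, R, V, P, S, Q, H, J, M}. Below L: {T, K, R, S, Q}.
Intersection: {K, R, S, Q} — 4.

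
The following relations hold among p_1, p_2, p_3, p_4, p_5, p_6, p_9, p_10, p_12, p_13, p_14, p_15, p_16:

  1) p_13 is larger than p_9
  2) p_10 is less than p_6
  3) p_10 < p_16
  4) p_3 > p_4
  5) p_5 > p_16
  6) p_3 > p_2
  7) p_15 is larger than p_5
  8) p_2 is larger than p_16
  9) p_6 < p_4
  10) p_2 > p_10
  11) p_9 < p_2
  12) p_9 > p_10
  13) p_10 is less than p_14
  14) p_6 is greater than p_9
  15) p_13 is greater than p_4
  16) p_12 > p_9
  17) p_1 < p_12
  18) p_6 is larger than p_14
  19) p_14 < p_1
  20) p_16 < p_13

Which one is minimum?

Chaining upward from p_10: directly above it, p_16, p_9, p_2, p_14, p_6; then p_5, p_1, p_4, p_13, p_12, p_3; then p_15.
That covers every other element, and nothing is given below p_10, so p_10 is the minimum.

p_10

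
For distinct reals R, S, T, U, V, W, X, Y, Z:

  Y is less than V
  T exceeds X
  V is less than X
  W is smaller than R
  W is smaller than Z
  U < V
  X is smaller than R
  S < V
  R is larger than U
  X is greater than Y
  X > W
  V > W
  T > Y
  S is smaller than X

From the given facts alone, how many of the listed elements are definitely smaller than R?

6

Directly below R: W, U, X.
One step further: S, Y, V (6 so far).
No other element is forced below R by the given relations, so the count is 6.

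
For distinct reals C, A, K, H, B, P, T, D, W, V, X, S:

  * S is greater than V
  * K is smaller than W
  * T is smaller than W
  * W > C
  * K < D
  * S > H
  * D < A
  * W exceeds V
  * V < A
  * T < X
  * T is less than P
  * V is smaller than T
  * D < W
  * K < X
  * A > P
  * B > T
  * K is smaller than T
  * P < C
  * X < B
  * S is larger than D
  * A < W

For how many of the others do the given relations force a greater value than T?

6

From T the given relations immediately reach P, X, B, W.
From those, C, A — 6 in total.
No other element is forced above T by the given relations, so the count is 6.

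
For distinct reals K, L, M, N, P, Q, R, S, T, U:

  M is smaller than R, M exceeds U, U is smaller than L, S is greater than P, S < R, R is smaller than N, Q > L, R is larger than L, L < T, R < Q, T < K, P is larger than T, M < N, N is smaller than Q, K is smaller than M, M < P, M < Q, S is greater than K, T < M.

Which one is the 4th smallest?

K

Piecing the relations together gives one ordering: U < L < T < K < M < P < S < R < N < Q.
Counting 4 from the smallest end gives K.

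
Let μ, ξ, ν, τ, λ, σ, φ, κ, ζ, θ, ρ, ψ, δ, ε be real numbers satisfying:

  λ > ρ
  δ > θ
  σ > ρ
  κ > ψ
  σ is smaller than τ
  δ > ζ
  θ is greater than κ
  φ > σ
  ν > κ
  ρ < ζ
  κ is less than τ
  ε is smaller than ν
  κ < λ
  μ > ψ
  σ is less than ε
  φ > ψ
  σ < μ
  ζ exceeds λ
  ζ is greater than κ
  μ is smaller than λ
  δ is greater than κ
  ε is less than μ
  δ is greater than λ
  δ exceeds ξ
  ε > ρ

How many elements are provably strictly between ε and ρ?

Chaining upward from ρ reaches: σ, ν, φ, τ, μ, λ, ζ, δ.
Chaining downward from ε reaches: σ.
Strictly between ρ and ε are those in both lists: σ — 1 element.

1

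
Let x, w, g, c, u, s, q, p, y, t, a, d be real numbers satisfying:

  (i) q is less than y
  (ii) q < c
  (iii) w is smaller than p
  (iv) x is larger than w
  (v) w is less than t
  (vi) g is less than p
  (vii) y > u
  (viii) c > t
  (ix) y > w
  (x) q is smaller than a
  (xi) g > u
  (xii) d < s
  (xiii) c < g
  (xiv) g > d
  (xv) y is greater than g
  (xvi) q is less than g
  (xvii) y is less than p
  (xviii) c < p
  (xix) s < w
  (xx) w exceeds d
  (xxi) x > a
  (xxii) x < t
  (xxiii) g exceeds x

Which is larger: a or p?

Following the relations from a: a < x < t < c < g < y < p.
So a < p; p is the larger of the two.

p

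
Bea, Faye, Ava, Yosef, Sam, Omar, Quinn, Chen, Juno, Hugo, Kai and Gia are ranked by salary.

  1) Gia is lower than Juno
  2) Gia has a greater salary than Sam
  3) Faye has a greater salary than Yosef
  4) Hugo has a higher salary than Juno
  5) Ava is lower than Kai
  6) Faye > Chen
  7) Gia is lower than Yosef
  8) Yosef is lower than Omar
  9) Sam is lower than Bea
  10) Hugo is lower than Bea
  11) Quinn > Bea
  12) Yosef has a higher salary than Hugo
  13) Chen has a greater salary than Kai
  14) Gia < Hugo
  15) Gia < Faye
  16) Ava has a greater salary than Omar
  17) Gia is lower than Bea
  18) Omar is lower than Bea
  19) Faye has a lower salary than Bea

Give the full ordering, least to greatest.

Sam < Gia < Juno < Hugo < Yosef < Omar < Ava < Kai < Chen < Faye < Bea < Quinn

Each adjacent pair is fixed by a given relation: Sam < Gia; Gia < Juno; Juno < Hugo; Hugo < Yosef; Yosef < Omar; Omar < Ava; Ava < Kai; Kai < Chen; Chen < Faye; Faye < Bea; Bea < Quinn. Chaining them end to end gives the full order.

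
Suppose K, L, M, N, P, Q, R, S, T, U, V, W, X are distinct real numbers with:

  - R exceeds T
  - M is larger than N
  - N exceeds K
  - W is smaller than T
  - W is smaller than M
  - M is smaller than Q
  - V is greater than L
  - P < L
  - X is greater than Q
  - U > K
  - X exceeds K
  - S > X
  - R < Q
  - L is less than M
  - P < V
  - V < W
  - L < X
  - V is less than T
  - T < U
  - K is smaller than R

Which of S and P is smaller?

Link the given pairs in sequence: P < L; L < V; V < W; W < T; T < R; R < Q; Q < X; X < S.
Chaining these gives P < L < V < W < T < R < Q < X < S.
So P < S; P is the smaller of the two.

P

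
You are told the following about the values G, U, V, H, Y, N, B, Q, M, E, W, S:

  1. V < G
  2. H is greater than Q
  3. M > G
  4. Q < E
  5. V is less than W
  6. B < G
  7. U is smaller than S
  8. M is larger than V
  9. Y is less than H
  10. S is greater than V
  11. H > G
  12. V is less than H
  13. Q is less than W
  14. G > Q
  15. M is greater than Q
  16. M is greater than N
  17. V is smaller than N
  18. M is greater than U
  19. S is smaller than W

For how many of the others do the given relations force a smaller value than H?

5

From H the given relations immediately reach V, Q, G, Y.
From those, B — 5 in total.
Nothing else is reachable below H; 5 in all.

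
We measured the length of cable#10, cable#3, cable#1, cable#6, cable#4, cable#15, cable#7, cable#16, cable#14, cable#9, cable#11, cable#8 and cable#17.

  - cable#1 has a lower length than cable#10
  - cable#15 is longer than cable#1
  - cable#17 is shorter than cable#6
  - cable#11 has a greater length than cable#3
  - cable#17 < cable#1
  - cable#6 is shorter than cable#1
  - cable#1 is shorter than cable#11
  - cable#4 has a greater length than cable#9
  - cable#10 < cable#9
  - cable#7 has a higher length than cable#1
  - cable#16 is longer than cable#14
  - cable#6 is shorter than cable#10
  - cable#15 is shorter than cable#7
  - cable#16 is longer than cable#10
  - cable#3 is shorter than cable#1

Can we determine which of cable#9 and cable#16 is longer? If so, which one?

Following every chain through cable#9: above cable#9 we get cable#4; below cable#9 we get cable#17, cable#6, cable#3, cable#1, cable#10.
cable#16 is not reached, and no chain runs the other way from cable#16 to cable#9.
So the given relations leave the order of cable#9 and cable#16 undetermined.

undetermined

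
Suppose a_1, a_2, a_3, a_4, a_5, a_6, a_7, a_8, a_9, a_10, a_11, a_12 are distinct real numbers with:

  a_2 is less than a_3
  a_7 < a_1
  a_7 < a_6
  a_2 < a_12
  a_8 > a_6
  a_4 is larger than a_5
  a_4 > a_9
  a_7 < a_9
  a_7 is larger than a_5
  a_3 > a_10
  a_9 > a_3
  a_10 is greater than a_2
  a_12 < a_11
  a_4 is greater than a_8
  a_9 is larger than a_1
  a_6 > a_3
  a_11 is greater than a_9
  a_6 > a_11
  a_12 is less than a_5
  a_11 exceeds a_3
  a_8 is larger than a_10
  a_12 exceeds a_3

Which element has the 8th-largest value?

Chaining the given pairs: a_2 < a_10 < a_3 < a_12 < a_5 < a_7 < a_1 < a_9 < a_11 < a_6 < a_8 < a_4.
Counting 8 from the largest end gives a_5.

a_5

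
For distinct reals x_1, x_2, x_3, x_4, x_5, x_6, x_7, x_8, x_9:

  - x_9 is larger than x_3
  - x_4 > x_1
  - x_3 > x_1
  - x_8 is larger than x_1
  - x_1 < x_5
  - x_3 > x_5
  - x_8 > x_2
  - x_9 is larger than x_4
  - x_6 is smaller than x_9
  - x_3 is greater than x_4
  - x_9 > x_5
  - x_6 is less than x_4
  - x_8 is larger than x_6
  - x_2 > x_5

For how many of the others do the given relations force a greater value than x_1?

The elements the relations force above x_1 are x_4, x_5, x_2, x_3, x_9, x_8 — no chain reaches any other.
That is 6.

6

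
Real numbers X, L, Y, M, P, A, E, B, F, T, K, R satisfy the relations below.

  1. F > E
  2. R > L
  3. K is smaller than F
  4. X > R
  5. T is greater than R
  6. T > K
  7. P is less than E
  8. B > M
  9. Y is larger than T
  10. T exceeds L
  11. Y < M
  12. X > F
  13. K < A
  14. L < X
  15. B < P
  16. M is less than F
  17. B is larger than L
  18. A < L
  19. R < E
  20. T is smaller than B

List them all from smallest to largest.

Each adjacent pair is fixed by a given relation: K < A; A < L; L < R; R < T; T < Y; Y < M; M < B; B < P; P < E; E < F; F < X. Chaining them end to end gives the full order.

K < A < L < R < T < Y < M < B < P < E < F < X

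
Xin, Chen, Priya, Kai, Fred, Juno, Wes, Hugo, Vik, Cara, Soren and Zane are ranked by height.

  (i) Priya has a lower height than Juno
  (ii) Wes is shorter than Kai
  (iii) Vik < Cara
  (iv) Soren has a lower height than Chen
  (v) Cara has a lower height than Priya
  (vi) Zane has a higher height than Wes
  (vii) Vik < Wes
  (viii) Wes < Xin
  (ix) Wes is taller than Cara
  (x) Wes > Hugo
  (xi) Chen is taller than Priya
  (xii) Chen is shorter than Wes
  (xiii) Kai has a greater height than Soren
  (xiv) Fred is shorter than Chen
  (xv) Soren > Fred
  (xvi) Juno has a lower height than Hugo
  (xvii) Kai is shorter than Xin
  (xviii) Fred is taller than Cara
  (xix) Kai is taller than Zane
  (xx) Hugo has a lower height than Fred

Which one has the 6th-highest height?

Piecing the relations together gives one ordering: Vik < Cara < Priya < Juno < Hugo < Fred < Soren < Chen < Wes < Zane < Kai < Xin.
Counting 6 from the largest end gives Soren.

Soren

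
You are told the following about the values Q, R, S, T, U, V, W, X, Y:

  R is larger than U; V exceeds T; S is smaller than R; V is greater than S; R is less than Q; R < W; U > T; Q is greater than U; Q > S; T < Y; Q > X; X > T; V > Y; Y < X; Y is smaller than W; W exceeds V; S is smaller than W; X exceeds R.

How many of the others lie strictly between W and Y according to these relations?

Chaining upward from Y reaches: V, X, Q.
Chaining downward from W reaches: T, U, S, R, V.
Strictly between Y and W are those in both lists: V — 1 element.

1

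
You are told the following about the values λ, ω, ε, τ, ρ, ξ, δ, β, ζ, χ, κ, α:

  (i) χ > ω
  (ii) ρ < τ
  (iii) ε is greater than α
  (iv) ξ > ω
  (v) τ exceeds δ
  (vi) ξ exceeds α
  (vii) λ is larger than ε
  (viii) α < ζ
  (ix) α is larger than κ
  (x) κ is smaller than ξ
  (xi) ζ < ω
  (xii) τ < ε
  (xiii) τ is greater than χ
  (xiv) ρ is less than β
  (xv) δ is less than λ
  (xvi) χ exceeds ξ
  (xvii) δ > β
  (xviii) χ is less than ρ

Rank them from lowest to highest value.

Each adjacent pair is fixed by a given relation: κ < α; α < ζ; ζ < ω; ω < ξ; ξ < χ; χ < ρ; ρ < β; β < δ; δ < τ; τ < ε; ε < λ. Chaining them end to end gives the full order.

κ < α < ζ < ω < ξ < χ < ρ < β < δ < τ < ε < λ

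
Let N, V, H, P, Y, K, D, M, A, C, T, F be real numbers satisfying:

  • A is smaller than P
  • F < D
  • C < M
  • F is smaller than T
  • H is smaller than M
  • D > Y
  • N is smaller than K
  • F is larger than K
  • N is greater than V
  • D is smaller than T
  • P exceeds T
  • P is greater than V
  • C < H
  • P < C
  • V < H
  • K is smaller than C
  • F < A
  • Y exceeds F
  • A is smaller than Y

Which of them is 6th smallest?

The consecutive relations fix a unique order: V < N < K < F < A < Y < D < T < P < C < H < M.
The 6th smallest is Y.

Y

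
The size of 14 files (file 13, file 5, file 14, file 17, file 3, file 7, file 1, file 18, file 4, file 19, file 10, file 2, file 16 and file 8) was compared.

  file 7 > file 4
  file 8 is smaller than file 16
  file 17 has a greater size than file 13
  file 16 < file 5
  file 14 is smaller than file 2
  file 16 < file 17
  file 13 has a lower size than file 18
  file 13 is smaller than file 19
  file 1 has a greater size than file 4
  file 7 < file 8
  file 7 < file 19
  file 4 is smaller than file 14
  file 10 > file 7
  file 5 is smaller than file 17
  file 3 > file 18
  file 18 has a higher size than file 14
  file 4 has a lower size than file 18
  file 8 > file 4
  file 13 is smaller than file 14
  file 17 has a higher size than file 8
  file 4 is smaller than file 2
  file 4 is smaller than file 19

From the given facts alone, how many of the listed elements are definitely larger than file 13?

The elements the relations force above file 13 are file 14, file 18, file 19, file 2, file 3, file 17 — no chain reaches any other.
That is 6.

6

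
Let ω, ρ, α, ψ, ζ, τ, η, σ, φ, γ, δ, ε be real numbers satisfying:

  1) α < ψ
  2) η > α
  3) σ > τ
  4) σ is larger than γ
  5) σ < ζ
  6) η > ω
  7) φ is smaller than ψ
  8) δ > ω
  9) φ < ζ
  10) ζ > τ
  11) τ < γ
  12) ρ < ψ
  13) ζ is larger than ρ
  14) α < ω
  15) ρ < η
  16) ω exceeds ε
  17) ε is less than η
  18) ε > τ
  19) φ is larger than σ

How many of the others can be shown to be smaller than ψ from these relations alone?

6

From ψ the given relations immediately reach α, ρ, φ.
From those, σ — 4 in total.
From those, τ, γ — 6 in total.
Nothing else is reachable below ψ; 6 in all.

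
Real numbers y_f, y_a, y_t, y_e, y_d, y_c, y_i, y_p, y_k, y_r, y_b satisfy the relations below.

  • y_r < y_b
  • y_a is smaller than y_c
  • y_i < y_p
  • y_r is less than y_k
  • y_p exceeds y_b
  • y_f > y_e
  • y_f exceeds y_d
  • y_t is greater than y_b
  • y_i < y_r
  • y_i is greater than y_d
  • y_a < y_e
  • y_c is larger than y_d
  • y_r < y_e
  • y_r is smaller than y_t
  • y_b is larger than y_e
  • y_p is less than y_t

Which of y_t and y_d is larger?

y_t

y_d < y_i and y_i < y_r give y_d < y_r.
Then y_r < y_e extends the chain to y_e.
With y_e < y_b: y_d < y_i < y_r < y_e < y_b.
With y_b < y_p: y_d < y_i < y_r < y_e < y_b < y_p.
With y_p < y_t: y_d < y_i < y_r < y_e < y_b < y_p < y_t.
So y_d < y_t; y_t is the larger of the two.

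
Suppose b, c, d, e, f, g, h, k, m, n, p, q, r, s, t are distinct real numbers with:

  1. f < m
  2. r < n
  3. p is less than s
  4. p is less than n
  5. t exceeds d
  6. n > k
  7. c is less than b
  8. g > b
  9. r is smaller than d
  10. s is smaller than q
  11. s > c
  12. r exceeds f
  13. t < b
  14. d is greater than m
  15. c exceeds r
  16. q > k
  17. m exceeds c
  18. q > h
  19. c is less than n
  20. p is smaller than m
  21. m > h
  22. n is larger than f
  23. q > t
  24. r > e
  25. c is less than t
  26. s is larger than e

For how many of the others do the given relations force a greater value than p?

Directly above p: m, s, n.
One step further: d, q (5 so far).
One step further: t (6 so far).
One step further: b (7 so far).
One step further: g (8 so far).
Nothing else is reachable above p; 8 in all.

8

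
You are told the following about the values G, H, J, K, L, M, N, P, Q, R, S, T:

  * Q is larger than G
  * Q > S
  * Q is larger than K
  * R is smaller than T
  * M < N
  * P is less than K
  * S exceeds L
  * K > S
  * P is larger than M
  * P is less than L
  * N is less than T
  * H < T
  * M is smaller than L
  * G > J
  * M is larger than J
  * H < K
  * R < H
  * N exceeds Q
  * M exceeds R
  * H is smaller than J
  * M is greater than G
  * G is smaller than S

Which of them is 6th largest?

Chaining the given pairs: R < H < J < G < M < P < L < S < K < Q < N < T.
Counting 6 from the largest end gives L.

L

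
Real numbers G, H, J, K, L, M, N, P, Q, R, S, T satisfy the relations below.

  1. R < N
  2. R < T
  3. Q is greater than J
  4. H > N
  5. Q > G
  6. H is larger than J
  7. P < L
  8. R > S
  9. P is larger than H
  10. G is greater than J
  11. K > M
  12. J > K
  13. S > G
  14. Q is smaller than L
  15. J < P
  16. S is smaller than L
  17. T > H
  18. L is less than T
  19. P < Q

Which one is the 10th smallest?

Q

The consecutive relations fix a unique order: M < K < J < G < S < R < N < H < P < Q < L < T.
The 10th smallest is Q.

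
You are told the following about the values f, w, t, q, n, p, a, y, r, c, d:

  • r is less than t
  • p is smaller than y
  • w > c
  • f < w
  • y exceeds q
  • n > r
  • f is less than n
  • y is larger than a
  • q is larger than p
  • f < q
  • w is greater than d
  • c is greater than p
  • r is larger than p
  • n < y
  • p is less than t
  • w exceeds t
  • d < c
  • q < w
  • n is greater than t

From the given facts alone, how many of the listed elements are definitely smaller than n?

4

The elements the relations force below n are p, r, t, f — no chain reaches any other.
That is 4.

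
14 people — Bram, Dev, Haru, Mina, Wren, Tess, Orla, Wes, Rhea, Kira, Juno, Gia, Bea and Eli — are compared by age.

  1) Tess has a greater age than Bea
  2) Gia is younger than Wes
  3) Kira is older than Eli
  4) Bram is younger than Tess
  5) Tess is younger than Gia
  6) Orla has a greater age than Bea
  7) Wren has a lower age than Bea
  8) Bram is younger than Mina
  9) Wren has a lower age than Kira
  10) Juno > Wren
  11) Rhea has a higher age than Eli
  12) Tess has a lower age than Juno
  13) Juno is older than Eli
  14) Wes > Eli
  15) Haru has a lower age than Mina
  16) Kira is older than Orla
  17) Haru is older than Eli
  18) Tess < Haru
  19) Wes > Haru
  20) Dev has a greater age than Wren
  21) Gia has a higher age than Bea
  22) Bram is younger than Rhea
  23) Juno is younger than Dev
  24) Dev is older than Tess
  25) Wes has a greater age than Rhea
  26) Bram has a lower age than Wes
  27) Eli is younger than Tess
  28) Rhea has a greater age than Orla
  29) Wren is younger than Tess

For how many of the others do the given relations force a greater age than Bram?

8

Directly above Bram: Rhea, Tess, Mina, Wes.
One step further: Juno, Gia, Haru, Dev (8 so far).
Nothing else is reachable above Bram; 8 in all.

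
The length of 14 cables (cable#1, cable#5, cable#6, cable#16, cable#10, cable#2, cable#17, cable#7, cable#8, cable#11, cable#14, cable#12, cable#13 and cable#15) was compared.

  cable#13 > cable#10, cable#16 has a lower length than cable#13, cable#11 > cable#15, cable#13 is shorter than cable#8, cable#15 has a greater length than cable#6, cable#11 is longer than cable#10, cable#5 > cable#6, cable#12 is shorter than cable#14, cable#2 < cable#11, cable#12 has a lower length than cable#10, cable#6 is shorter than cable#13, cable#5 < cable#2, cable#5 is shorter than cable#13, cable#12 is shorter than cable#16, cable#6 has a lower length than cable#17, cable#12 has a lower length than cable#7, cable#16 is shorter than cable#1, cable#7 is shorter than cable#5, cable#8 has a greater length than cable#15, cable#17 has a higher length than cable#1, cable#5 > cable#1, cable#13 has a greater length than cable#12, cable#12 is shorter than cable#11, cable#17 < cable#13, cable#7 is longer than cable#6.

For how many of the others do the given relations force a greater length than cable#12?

11

Directly above cable#12: cable#16, cable#7, cable#10, cable#14, cable#13, cable#11.
One step further: cable#1, cable#5, cable#8 (9 so far).
One step further: cable#17, cable#2 (11 so far).
Nothing else is reachable above cable#12; 11 in all.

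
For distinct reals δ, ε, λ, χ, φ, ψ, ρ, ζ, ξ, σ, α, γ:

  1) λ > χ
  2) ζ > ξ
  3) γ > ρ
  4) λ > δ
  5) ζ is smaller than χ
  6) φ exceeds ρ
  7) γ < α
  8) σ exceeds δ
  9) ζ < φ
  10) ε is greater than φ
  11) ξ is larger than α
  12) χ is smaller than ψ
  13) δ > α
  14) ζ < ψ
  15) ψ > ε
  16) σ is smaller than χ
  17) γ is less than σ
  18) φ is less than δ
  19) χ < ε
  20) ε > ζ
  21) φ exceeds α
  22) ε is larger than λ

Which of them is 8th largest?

ζ

Chaining the given pairs: ρ < γ < α < ξ < ζ < φ < δ < σ < χ < λ < ε < ψ.
Counting 8 from the largest end gives ζ.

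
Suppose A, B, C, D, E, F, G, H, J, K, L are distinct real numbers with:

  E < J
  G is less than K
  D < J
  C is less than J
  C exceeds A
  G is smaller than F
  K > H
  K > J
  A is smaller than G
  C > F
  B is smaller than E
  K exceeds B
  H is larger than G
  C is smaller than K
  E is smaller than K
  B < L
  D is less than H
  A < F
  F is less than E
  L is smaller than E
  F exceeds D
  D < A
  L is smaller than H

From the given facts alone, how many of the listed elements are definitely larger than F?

From F the given relations immediately reach C, E.
From those, J, K — 4 in total.
Nothing else is reachable above F; 4 in all.

4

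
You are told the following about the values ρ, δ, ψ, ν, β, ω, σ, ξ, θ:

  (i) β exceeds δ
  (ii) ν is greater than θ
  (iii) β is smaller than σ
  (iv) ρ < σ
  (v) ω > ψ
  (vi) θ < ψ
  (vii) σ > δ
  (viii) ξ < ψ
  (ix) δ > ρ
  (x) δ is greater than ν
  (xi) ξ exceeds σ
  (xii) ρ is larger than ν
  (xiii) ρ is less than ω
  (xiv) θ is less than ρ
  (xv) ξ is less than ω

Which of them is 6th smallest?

Piecing the relations together gives one ordering: θ < ν < ρ < δ < β < σ < ξ < ψ < ω.
The 6th smallest is σ.

σ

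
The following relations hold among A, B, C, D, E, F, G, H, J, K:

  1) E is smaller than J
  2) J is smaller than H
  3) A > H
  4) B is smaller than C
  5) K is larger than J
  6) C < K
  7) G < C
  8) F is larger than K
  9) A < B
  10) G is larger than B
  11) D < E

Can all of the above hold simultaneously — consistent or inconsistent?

The single ordering D < E < J < H < A < B < G < C < K < F satisfies every listed relation, so no contradiction arises.

consistent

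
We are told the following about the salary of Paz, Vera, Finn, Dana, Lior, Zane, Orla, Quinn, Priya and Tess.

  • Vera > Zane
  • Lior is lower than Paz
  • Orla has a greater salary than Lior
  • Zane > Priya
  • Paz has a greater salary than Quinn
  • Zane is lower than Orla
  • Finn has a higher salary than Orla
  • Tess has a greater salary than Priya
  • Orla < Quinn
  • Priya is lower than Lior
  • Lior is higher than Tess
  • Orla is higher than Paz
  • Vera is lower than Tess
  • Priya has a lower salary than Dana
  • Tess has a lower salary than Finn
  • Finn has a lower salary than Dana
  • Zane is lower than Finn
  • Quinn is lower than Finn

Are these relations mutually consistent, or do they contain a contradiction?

inconsistent

We have Quinn < Paz stated directly, yet also Paz < Orla < Quinn by chaining the others — so Paz < Quinn. Contradiction.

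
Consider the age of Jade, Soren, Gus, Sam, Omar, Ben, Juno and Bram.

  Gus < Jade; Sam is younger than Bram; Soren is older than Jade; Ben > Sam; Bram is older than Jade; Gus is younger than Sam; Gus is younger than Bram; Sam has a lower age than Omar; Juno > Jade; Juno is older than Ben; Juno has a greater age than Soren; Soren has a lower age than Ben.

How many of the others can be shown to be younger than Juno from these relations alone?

From Juno the given relations immediately reach Jade, Soren, Ben.
From those, Gus, Sam — 5 in total.
No other element is forced below Juno by the given relations, so the count is 5.

5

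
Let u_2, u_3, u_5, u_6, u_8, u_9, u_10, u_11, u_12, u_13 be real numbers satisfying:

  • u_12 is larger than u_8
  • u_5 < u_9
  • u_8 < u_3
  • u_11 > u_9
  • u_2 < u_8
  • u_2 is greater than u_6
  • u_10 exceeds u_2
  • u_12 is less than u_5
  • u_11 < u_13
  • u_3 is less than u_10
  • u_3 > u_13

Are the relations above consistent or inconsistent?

The single ordering u_6 < u_2 < u_8 < u_12 < u_5 < u_9 < u_11 < u_13 < u_3 < u_10 satisfies every listed relation, so no contradiction arises.

consistent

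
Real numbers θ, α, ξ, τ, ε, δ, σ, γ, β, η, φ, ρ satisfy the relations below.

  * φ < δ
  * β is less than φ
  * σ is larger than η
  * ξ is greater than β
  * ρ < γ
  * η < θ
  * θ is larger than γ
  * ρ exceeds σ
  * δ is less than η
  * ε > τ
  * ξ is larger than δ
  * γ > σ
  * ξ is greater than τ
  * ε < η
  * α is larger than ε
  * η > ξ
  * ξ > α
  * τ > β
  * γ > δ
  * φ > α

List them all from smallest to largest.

Nothing is placed below β, so it is least; from there β < τ; τ < ε; ε < α; α < φ; φ < δ; δ < ξ; ξ < η; η < σ; σ < ρ; ρ < γ; γ < θ, each given directly.

β < τ < ε < α < φ < δ < ξ < η < σ < ρ < γ < θ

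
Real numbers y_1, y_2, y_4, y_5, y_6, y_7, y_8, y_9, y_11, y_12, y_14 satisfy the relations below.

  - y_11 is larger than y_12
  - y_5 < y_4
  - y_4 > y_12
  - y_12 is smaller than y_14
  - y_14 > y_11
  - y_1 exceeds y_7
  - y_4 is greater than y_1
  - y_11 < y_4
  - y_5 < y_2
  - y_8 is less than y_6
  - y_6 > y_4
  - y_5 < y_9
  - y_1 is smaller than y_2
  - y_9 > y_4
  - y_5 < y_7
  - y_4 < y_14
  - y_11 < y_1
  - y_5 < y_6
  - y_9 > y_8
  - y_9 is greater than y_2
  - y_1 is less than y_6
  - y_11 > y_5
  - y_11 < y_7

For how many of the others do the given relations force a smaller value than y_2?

5

From y_2 the given relations immediately reach y_5, y_1.
From those, y_11, y_7 — 4 in total.
From those, y_12 — 5 in total.
Nothing else is reachable below y_2; 5 in all.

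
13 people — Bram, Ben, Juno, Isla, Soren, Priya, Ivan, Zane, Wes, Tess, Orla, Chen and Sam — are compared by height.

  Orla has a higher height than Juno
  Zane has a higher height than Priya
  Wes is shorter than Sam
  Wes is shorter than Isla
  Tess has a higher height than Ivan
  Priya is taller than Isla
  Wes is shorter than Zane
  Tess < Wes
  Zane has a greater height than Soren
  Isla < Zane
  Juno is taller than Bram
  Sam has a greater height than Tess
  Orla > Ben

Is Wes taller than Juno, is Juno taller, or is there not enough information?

undetermined

Following every chain through Wes: above Wes we get Sam, Isla, Priya, Zane; below Wes we get Ivan, Tess.
Juno is not reached, and no chain runs the other way from Juno to Wes.
So the given relations leave the order of Wes and Juno undetermined.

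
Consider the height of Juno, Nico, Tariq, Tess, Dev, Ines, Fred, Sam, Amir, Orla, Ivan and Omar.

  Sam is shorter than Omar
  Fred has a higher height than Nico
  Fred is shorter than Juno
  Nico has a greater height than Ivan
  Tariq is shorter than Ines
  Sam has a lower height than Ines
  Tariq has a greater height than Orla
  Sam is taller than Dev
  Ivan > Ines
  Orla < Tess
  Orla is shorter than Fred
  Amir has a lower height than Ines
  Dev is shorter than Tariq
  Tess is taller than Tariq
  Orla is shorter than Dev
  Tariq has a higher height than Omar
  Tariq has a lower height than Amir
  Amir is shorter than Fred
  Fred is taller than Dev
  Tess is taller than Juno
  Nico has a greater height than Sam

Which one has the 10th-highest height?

Sam

Piecing the relations together gives one ordering: Orla < Dev < Sam < Omar < Tariq < Amir < Ines < Ivan < Nico < Fred < Juno < Tess.
Counting 10 from the largest end gives Sam.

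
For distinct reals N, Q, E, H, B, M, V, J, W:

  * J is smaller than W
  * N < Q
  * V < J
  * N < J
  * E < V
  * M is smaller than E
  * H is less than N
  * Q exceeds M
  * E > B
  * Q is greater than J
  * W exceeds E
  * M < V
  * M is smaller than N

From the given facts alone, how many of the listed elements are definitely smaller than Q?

7

From Q the given relations immediately reach M, N, J.
From those, H, V — 5 in total.
From those, E — 6 in total.
From those, B — 7 in total.
No other element is forced below Q by the given relations, so the count is 7.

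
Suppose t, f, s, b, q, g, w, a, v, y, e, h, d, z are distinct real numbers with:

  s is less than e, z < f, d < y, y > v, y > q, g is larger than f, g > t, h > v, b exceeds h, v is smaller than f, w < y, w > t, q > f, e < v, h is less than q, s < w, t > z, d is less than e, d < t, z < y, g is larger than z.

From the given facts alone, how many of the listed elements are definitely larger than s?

Directly above s: e, w.
One step further: v, y (4 so far).
One step further: h, f (6 so far).
One step further: g, b, q (9 so far).
No other element is forced above s by the given relations, so the count is 9.

9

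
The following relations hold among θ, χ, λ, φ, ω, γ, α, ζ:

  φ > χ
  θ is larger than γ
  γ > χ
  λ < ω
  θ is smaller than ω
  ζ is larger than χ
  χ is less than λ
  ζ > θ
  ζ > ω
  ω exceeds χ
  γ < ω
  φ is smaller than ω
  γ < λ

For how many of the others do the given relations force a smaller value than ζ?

Directly below ζ: χ, θ, ω.
One step further: γ, φ, λ (6 so far).
Nothing else is reachable below ζ; 6 in all.

6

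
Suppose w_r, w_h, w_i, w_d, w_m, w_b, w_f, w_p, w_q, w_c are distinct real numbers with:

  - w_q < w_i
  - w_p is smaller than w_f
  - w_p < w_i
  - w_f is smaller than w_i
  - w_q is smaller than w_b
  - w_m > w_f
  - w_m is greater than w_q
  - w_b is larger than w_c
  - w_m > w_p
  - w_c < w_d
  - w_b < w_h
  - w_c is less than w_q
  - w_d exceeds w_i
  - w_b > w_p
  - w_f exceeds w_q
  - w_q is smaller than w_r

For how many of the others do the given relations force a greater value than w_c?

Directly above w_c: w_q, w_d, w_b.
One step further: w_f, w_i, w_r, w_m, w_h (8 so far).
Nothing else is reachable above w_c; 8 in all.

8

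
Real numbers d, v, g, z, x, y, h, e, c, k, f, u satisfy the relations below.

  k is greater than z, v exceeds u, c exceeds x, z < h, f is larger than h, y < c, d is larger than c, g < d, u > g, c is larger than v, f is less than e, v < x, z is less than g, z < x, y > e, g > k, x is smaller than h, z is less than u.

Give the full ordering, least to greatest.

Nothing is placed below z, so it is least; from there z < k; k < g; g < u; u < v; v < x; x < h; h < f; f < e; e < y; y < c; c < d, each given directly.

z < k < g < u < v < x < h < f < e < y < c < d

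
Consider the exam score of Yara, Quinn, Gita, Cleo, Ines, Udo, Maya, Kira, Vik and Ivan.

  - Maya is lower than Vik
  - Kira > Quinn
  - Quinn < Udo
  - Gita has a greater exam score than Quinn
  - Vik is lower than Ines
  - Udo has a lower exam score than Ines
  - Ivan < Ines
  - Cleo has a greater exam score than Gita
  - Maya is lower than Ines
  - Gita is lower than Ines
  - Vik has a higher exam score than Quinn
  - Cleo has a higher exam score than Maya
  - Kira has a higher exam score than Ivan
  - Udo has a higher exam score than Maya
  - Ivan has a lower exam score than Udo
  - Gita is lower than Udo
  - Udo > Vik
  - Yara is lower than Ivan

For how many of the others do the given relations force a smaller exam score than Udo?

6

Directly below Udo: Maya, Quinn, Gita, Ivan, Vik.
One step further: Yara (6 so far).
Nothing else is reachable below Udo; 6 in all.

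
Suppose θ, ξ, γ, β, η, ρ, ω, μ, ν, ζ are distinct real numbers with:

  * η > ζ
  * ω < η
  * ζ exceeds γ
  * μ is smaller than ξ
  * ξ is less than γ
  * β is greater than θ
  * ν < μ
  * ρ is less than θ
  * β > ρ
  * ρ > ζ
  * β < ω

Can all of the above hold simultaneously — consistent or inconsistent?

The single ordering ν < μ < ξ < γ < ζ < ρ < θ < β < ω < η satisfies every listed relation, so no contradiction arises.

consistent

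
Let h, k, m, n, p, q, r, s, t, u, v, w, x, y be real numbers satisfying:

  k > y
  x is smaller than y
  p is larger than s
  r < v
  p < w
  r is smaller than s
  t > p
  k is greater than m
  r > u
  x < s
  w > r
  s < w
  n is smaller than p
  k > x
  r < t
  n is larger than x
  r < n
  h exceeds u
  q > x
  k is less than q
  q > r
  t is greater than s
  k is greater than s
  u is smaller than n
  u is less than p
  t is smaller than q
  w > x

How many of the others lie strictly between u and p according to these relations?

Chaining upward from u reaches: r, s, n, v, w, t, k, h, q.
Chaining downward from p reaches: x, r, s, n.
Strictly between u and p are those in both lists: r, s, n — 3 elements.

3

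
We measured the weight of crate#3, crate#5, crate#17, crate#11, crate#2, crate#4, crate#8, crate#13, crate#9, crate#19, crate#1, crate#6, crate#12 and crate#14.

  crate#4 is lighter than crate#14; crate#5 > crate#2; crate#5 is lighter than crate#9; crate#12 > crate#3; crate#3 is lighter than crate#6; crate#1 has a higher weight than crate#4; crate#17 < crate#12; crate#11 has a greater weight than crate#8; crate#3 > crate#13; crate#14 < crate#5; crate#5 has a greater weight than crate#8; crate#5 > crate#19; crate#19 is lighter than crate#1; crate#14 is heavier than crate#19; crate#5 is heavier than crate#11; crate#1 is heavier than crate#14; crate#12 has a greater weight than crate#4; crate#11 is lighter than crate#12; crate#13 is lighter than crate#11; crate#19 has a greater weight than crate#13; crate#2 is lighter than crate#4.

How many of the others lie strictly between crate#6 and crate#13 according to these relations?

1

The relations place crate#13 below crate#6. An element lies strictly between them when it is forced above crate#13 and also forced below crate#6.
Above crate#13: {crate#3, crate#19, crate#14, crate#11, crate#12, crate#5, crate#1, crate#9}. Below crate#6: {crate#3}.
Intersection: {crate#3} — 1.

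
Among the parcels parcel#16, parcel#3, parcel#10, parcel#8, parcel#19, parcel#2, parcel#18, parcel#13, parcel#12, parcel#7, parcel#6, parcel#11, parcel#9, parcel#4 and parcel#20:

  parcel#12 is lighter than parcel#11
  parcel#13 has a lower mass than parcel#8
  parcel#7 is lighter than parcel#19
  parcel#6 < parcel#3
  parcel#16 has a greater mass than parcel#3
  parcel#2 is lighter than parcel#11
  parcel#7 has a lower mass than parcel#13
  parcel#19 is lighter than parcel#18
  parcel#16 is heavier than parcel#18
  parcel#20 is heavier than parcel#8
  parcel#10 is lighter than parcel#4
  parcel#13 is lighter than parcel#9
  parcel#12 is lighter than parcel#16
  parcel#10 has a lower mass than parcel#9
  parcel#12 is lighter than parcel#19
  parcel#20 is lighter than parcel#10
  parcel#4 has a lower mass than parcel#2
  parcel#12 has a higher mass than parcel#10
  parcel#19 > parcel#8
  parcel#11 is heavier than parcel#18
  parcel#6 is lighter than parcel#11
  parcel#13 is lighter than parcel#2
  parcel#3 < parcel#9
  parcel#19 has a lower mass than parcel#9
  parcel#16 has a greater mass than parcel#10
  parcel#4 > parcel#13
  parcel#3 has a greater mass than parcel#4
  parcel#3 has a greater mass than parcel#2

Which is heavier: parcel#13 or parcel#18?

Link the given pairs in sequence: parcel#13 < parcel#8; parcel#8 < parcel#20; parcel#20 < parcel#10; parcel#10 < parcel#12; parcel#12 < parcel#19; parcel#19 < parcel#18.
Chaining these gives parcel#13 < parcel#8 < parcel#20 < parcel#10 < parcel#12 < parcel#19 < parcel#18.
So parcel#13 < parcel#18; parcel#18 is the heavier of the two.

parcel#18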